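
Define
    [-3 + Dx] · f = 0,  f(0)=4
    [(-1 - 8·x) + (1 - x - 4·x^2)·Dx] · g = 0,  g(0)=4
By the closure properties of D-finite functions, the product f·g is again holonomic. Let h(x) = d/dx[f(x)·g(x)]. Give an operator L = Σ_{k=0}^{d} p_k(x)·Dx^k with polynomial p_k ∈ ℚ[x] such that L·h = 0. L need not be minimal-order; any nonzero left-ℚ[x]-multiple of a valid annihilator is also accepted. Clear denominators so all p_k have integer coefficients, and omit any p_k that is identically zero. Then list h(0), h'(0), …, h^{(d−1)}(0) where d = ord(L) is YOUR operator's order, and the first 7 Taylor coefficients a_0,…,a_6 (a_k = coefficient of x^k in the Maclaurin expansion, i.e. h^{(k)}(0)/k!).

f: a_k = 4, 12, 18, 18, 27/2, 81/10, 81/20, …
g: a_k = 4, 4, 20, 36, 116, 260, 724, …
Sym-product of L_f,L_g gives L₀ (≤ ord 1).
h₀' ⇒ L via d/dx closure of L₀.
L = (25 + 48·x - 39·x^2 - 120·x^3 + 144·x^4) + (-4 - x + 33·x^2 + 8·x^3 - 48·x^4)·Dx  (order 1).
h: a_k = 64, 400, 1584, 5528, 17632, 272118/5, 162282, …
ICs: h(0) = 64.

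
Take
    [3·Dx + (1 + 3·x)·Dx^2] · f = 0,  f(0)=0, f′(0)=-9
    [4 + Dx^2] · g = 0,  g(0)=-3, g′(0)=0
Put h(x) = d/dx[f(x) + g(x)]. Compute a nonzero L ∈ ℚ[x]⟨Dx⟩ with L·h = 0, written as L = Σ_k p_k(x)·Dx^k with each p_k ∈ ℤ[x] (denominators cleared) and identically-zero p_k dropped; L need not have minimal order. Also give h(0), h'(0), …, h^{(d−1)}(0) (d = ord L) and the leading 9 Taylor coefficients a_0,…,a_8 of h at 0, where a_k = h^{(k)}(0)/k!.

f: a_k = 0, -9, 27/2, -27, 243/4, -729/5, 729/2, -6561/7, 19683/8, …
g: a_k = -3, 0, 6, 0, -2, 0, 4/15, 0, -2/105, …
h₀=f+g: left-lcm gives L₀, ord ≤ 4.
h=h₀': d/dx-closure on L₀ ⇒ L.
L = (348 + 144·x + 216·x^2) + (44 + 180·x + 216·x^2 + 216·x^3)·Dx + (87 + 36·x + 54·x^2)·Dx^2 + (11 + 45·x + 54·x^2 + 54·x^3)·Dx^3  (order 3).
h: a_k = -9, 39, -81, 235, -729, 10943/5, -6561, 2066699/105, -59049, …
ICs: h(0) = -9, h′(0) = 39, h′′(0) = -162.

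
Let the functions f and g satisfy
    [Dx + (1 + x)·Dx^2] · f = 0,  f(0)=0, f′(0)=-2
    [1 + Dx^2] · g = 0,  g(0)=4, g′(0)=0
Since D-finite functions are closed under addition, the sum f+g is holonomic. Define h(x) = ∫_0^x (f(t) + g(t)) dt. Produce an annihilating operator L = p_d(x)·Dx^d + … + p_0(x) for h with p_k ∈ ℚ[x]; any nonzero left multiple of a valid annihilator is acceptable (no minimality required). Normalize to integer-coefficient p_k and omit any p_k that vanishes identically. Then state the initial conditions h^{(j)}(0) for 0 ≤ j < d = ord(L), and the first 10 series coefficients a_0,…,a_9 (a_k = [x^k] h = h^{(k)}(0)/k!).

f: a_k = 0, -2, 1, -2/3, 1/2, -2/5, 1/3, -2/7, 1/4, -2/9, …
g: a_k = 4, 0, -2, 0, 1/6, 0, -1/180, 0, 1/10080, 0, …
Sum ⇒ L₀ = lclm(L_f,L_g) in ℚ(x)⟨Dx⟩.
h=∫h₀ ⇒ L = L₀·Dx.
L = (7 + 2·x + x^2)·Dx^2 + (3 + 5·x + 3·x^2 + x^3)·Dx^3 + (7 + 2·x + x^2)·Dx^4 + (3 + 5·x + 3·x^2 + x^3)·Dx^5  (order 5).
h: a_k = 0, 4, -1, -1/3, -1/6, 2/15, -1/15, 59/1260, -1/28, 2521/90720, …
ICs: h(0) = 0, h′(0) = 4, h′′(0) = -2, h′′′(0) = -2, h′′′′(0) = -4.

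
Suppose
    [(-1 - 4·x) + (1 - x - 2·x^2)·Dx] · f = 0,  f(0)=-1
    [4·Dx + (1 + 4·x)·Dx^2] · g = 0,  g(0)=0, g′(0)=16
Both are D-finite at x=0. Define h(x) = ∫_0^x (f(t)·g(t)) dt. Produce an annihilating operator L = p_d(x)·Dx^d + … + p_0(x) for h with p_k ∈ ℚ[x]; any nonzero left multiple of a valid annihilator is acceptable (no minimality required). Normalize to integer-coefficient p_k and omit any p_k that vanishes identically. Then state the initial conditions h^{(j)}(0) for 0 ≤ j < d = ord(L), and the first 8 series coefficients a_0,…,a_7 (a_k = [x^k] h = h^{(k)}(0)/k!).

f: a_k = -1, -1, -3, -5, -11, -21, -43, -85, …
g: a_k = 0, 16, -32, 256/3, -256, 4096/5, -8192/3, 65536/7, …
Product ⇒ symmetric product L₀, ord ≤ 2.
h=∫₀ˣh₀: take L = L₀·Dx.
L = (8 + 32·x)·Dx + (-2 + 20·x + 40·x^2)·Dx^2 + (-1 - 3·x + 6·x^2 + 8·x^3)·Dx^3  (order 3).
h: a_k = 0, 0, -8, 16/3, -76/3, 112/3, -696/5, 11344/35, …
ICs: h(0) = 0, h′(0) = 0, h′′(0) = -16.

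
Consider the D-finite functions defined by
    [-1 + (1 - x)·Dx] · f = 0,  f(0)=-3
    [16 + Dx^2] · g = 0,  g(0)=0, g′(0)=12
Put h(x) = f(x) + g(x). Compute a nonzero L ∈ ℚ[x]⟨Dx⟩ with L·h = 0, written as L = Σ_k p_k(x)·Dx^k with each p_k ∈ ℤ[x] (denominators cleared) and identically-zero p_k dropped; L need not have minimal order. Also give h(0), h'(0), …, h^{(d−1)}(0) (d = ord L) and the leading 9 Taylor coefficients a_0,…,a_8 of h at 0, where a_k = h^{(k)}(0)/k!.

f: a_k = -3, -3, -3, -3, -3, -3, -3, -3, -3, …
g: a_k = 0, 12, 0, -32, 0, 128/5, 0, -1024/105, 0, …
f+g: L₀ = lclm(L_f,L_g), ord ≤ 1+2.
L = (176 - 256·x + 128·x^2) + (-144 + 400·x - 384·x^2 + 128·x^3)·Dx + (11 - 16·x + 8·x^2)·Dx^2 + (-9 + 25·x - 24·x^2 + 8·x^3)·Dx^3  (order 3).
h: a_k = -3, 9, -3, -35, -3, 113/5, -3, -1339/105, -3, …
ICs: h(0) = -3, h′(0) = 9, h′′(0) = -6.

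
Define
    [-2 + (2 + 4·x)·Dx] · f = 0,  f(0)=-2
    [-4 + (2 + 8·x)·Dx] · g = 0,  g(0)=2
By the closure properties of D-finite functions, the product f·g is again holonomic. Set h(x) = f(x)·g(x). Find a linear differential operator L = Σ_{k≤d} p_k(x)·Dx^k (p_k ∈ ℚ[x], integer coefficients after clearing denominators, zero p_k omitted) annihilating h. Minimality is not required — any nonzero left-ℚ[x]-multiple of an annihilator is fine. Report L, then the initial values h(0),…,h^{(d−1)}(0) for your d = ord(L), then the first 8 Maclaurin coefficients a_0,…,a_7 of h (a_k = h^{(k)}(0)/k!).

L = (-3 - 8·x) + (1 + 6·x + 8·x^2)·Dx  (order 1).
h: a_k = -4, -12, 2, -6, 37/2, -117/2, 757/4, -2499/4, …
ICs: h(0) = -4.

f: a_k = -2, -2, 1, -1, 5/4, -7/4, 21/8, -33/8, …
g: a_k = 2, 4, -4, 8, -20, 56, -168, 528, …
f·g: L₀ = L_f ⊗_s L_g, ord ≤ 1·1.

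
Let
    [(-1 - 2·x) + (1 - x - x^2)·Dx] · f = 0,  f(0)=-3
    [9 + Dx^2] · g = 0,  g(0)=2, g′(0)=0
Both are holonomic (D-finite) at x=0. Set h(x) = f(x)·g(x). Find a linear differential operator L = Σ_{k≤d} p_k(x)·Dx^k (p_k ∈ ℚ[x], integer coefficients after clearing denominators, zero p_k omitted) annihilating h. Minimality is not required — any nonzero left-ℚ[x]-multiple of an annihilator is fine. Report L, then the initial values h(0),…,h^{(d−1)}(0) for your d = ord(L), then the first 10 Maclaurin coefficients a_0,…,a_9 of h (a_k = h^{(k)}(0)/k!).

L = (-7 + 9·x + 9·x^2) + (2 + 4·x)·Dx + (-1 + x + x^2)·Dx^2  (order 2).
h: a_k = -6, -6, 15, 9, 15/4, 51/4, 903/40, 1413/40, 127509/2240, 206637/2240, …
ICs: h(0) = -6, h′(0) = -6.

f: a_k = -3, -3, -6, -9, -15, -24, -39, -63, -102, -165, …
g: a_k = 2, 0, -9, 0, 27/4, 0, -81/40, 0, 729/2240, 0, …
Sym-product of L_f,L_g gives L₀ (≤ ord 2).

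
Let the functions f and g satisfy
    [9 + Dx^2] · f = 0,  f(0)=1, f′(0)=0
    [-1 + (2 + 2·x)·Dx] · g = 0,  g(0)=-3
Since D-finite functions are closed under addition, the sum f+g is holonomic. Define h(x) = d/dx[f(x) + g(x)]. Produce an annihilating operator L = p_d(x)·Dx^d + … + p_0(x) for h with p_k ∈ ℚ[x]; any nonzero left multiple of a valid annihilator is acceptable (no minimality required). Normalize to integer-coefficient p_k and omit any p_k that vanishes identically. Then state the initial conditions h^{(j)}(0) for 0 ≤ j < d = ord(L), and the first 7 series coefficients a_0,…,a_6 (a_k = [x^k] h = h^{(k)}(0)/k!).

f: a_k = 1, 0, -9/2, 0, 27/8, 0, -81/80, …
g: a_k = -3, -3/2, 3/8, -3/16, 15/128, -21/256, 63/1024, …
h₀=f+g: left-lcm gives L₀, ord ≤ 3.
h=h₀': d/dx-closure on L₀ ⇒ L.
L = (-153 - 216·x - 108·x^2) + (-234 - 666·x - 648·x^2 - 216·x^3)·Dx + (-17 - 24·x - 12·x^2)·Dx^2 + (-26 - 74·x - 72·x^2 - 24·x^3)·Dx^3  (order 3).
h: a_k = -3/2, -33/4, -9/16, 447/32, -105/256, -14607/2560, -693/2048, …
ICs: h(0) = -3/2, h′(0) = -33/4, h′′(0) = -9/8.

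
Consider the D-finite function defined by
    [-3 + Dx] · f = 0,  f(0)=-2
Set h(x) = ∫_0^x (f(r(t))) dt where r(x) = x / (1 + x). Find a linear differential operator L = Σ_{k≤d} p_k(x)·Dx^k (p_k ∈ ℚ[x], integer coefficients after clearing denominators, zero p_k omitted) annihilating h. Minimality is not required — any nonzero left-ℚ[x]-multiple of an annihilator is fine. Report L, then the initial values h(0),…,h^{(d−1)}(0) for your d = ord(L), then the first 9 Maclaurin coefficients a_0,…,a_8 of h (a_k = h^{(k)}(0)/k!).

f: a_k = -2, -6, -9, -9, -27/4, -81/20, -81/40, -243/280, -729/2240, …
L₀ from L_f via x↦r, Dx↦r'^{-1}Dx.
h=∫₀ˣh₀: take L = L₀·Dx.
L = -3·Dx + (1 + 2·x + x^2)·Dx^2  (order 2).
h: a_k = 0, -2, -3, -1, 3/4, -3/20, -7/40, 69/280, -411/2240, …
ICs: h(0) = 0, h′(0) = -2.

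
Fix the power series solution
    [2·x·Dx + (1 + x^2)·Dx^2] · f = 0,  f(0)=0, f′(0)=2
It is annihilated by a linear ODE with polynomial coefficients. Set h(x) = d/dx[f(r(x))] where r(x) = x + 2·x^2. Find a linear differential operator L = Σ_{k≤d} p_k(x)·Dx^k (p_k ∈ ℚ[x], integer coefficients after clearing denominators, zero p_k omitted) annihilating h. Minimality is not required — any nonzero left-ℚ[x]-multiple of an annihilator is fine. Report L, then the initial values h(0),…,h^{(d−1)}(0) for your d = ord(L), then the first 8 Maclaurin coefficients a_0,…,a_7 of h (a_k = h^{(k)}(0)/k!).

L = (-4 + 2·x + 16·x^2 + 48·x^3 + 48·x^4) + (1 + 4·x + x^2 + 8·x^3 + 20·x^4 + 16·x^5)·Dx  (order 1).
h: a_k = 2, 8, -2, -16, -38, -8, 110, 224, …
ICs: h(0) = 2.

f: a_k = 0, 2, 0, -2/3, 0, 2/5, 0, -2/7, …
f∘r: x↦r, Dx↦Dx/r' in L_f ⇒ L₀.
h=h₀': d/dx-closure on L₀ ⇒ L.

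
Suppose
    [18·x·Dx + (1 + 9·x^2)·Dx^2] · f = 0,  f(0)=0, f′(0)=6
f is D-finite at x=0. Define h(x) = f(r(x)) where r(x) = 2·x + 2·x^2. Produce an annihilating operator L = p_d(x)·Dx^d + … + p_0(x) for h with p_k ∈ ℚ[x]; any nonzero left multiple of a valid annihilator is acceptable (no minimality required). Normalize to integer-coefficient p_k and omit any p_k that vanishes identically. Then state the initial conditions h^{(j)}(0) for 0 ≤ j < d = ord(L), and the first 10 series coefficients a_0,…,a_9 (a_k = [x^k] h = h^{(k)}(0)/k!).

L = (-2 + 72·x + 288·x^2 + 432·x^3 + 216·x^4)·Dx + (1 + 2·x + 36·x^2 + 144·x^3 + 180·x^4 + 72·x^5)·Dx^2  (order 2).
h: a_k = 0, 12, 12, -144, -432, 13392/5, 15408, -342144/7, -528768, 575424, …
ICs: h(0) = 0, h′(0) = 12.

f: a_k = 0, 6, 0, -18, 0, 486/5, 0, -4374/7, 0, 4374, …
Change of var in L_f (x↦r) gives L₀.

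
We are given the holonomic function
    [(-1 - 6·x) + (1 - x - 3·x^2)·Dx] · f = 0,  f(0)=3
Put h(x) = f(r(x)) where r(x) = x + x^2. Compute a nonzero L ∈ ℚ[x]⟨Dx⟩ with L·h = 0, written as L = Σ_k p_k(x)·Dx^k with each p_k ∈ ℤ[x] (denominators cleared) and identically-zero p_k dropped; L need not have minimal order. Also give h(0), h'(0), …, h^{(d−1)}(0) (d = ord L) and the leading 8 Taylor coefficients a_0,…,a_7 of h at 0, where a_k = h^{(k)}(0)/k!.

L = (1 + 8·x + 18·x^2 + 12·x^3) + (-1 + x + 4·x^2 + 6·x^3 + 3·x^4)·Dx  (order 1).
h: a_k = 3, 3, 15, 45, 132, 411, 1254, 3825, …
ICs: h(0) = 3.

f: a_k = 3, 3, 12, 21, 57, 120, 291, 651, …
L₀ from L_f via x↦r, Dx↦r'^{-1}Dx.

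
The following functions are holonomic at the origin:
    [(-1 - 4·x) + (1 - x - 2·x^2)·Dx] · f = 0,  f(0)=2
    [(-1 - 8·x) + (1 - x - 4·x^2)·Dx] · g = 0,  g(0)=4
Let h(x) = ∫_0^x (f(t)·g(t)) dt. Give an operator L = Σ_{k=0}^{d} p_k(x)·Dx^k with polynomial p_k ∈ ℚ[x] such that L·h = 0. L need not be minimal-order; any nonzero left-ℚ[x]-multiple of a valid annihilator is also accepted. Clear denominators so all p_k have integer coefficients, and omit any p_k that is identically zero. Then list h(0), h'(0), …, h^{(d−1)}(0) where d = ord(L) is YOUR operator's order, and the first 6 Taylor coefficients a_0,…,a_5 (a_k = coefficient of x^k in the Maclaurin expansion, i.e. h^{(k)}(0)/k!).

f: a_k = 2, 2, 6, 10, 22, 42, …
g: a_k = 4, 4, 20, 36, 116, 260, …
f·g: L₀ = L_f ⊗_s L_g, ord ≤ 1·1.
∫: right-multiply L₀ by Dx.
L = (-2 - 10·x + 18·x^2 + 32·x^3)·Dx + (1 - 2·x - 5·x^2 + 6·x^3 + 8·x^4)·Dx^2  (order 2).
h: a_k = 0, 8, 8, 24, 44, 552/5, …
ICs: h(0) = 0, h′(0) = 8.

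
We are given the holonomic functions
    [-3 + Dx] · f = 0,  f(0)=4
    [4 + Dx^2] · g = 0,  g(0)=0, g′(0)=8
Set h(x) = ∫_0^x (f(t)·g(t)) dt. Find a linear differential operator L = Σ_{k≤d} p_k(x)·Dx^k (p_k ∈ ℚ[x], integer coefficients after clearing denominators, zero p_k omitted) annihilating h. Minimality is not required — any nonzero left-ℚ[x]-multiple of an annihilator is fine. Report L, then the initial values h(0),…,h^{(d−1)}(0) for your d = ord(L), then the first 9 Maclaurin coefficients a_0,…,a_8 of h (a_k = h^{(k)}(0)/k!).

L = 13·Dx - 6·Dx^2 + Dx^3  (order 3).
h: a_k = 0, 0, 16, 32, 92/3, 16, 122/45, -92/35, -3277/1260, …
ICs: h(0) = 0, h′(0) = 0, h′′(0) = 32.

f: a_k = 4, 12, 18, 18, 27/2, 81/10, 81/20, 243/140, 729/1120, …
g: a_k = 0, 8, 0, -16/3, 0, 16/15, 0, -32/315, 0, …
Product ⇒ symmetric product L₀, ord ≤ 2.
Integrate: L := L₀·Dx.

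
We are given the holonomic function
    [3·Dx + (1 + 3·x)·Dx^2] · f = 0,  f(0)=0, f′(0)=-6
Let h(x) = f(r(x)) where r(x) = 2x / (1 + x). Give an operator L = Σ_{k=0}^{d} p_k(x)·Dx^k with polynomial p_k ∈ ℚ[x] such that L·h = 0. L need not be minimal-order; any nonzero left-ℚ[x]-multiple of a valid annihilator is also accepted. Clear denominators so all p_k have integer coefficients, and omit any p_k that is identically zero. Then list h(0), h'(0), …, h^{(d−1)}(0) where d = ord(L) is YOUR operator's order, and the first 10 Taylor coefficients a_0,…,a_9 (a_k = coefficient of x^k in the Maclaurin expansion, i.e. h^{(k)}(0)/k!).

L = (8 + 14·x)·Dx + (1 + 8·x + 7·x^2)·Dx^2  (order 2).
h: a_k = 0, -12, 48, -228, 1200, -33612/5, 39216, -1647084/7, 1441200, -8967468, …
ICs: h(0) = 0, h′(0) = -12.

f: a_k = 0, -6, 9, -18, 81/2, -486/5, 243, -4374/7, 6561/4, -4374, …
Change of var in L_f (x↦r) gives L₀.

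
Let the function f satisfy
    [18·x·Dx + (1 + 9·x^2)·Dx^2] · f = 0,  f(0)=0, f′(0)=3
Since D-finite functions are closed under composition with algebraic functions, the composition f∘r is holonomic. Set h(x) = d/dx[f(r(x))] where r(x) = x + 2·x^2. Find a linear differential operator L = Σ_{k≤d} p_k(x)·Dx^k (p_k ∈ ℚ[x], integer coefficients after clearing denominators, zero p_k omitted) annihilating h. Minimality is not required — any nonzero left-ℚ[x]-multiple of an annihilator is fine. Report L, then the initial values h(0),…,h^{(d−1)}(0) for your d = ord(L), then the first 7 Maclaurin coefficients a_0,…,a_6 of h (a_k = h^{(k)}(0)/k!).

L = (-4 + 18·x + 144·x^2 + 432·x^3 + 432·x^4) + (1 + 4·x + 9·x^2 + 72·x^3 + 180·x^4 + 144·x^5)·Dx  (order 1).
h: a_k = 3, 12, -27, -216, -297, 2484, 11421, …
ICs: h(0) = 3.

f: a_k = 0, 3, 0, -9, 0, 243/5, 0, …
Change of var in L_f (x↦r) gives L₀.
Differentiate: ansatz ord ≤ ord L₀ ⇒ L.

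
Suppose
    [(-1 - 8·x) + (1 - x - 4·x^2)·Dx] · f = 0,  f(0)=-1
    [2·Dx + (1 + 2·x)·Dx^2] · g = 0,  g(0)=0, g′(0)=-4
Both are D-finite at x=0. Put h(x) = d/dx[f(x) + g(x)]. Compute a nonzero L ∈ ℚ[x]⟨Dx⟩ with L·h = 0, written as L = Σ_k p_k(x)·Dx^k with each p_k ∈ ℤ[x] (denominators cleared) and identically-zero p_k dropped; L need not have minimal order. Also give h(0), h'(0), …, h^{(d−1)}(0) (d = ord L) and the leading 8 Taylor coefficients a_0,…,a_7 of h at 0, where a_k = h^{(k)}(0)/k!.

f: a_k = -1, -1, -5, -9, -29, -65, -181, -441, …
g: a_k = 0, -4, 4, -16/3, 8, -64/5, 64/3, -256/7, …
f+g: L₀ = lclm(L_f,L_g), ord ≤ 1+2.
Differentiate: ansatz ord ≤ ord L₀ ⇒ L.
L = (94 + 644·x + 1664·x^2 + 1920·x^3 + 1536·x^4) + (23 + 324·x + 1448·x^2 + 3072·x^3 + 3904·x^4 + 2560·x^5)·Dx + (-6 - 35·x - 53·x^2 + 98·x^3 + 528·x^4 + 864·x^5 + 512·x^6)·Dx^2  (order 2).
h: a_k = -5, -2, -43, -84, -389, -958, -3343, -8808, …
ICs: h(0) = -5, h′(0) = -2.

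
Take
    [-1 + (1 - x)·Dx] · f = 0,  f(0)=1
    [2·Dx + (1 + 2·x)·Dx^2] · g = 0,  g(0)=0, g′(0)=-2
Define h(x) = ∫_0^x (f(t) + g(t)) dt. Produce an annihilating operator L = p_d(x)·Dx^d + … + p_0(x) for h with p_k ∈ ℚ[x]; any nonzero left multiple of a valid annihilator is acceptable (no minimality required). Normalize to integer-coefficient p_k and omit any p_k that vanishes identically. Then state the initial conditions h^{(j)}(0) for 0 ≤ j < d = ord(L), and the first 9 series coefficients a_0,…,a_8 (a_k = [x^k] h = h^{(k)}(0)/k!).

L = (14 + 4·x)·Dx^2 + (-1 + 20·x + 8·x^2)·Dx^3 + (-2 - 3·x + 3·x^2 + 2·x^3)·Dx^4  (order 4).
h: a_k = 0, 1, -1/2, 1, -5/12, 1, -9/10, 5/3, -121/56, …
ICs: h(0) = 0, h′(0) = 1, h′′(0) = -1, h′′′(0) = 6.

f: a_k = 1, 1, 1, 1, 1, 1, 1, 1, 1, …
g: a_k = 0, -2, 2, -8/3, 4, -32/5, 32/3, -128/7, 32, …
Weyl lclm of L_f,L_g ⇒ L₀ (ord ≤ 3).
h=∫₀ˣh₀: take L = L₀·Dx.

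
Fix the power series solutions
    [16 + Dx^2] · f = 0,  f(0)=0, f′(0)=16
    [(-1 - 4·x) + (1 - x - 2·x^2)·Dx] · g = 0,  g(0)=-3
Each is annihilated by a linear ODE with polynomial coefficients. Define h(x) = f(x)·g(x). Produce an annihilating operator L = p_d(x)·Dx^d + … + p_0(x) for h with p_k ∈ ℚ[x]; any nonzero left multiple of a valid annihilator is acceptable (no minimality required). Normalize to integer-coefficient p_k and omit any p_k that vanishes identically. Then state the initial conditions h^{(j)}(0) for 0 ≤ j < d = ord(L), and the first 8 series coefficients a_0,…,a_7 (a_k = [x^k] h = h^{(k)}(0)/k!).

L = (-12 + 16·x + 32·x^2) + (2 + 8·x)·Dx + (-1 + x + 2·x^2)·Dx^2  (order 2).
h: a_k = 0, -48, -48, -16, -112, -1232/5, -2352/5, -19408/21, …
ICs: h(0) = 0, h′(0) = -48.

f: a_k = 0, 16, 0, -128/3, 0, 512/15, 0, -4096/315, …
g: a_k = -3, -3, -9, -15, -33, -63, -129, -255, …
h₀=f·g: eliminate ⇒ L₀, order ≤ 2·1.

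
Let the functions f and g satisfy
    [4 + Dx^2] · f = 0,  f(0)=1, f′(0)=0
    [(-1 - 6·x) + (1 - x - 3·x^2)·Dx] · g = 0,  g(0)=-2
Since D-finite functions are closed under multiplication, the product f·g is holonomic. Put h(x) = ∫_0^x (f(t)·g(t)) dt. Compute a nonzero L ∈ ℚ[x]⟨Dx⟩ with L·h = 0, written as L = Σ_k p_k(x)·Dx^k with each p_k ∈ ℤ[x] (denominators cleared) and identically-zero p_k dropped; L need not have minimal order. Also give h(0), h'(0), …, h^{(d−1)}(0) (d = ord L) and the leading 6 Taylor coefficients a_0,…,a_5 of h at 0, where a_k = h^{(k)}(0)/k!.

f: a_k = 1, 0, -2, 0, 2/3, 0, …
g: a_k = -2, -2, -8, -14, -38, -80, …
f·g: L₀ = L_f ⊗_s L_g, ord ≤ 2·1.
h=∫h₀ ⇒ L = L₀·Dx.
L = (2 + 4·x + 12·x^2)·Dx + (2 + 12·x)·Dx^2 + (-1 + x + 3·x^2)·Dx^3  (order 3).
h: a_k = 0, -2, -1, -4/3, -5/2, -14/3, …
ICs: h(0) = 0, h′(0) = -2, h′′(0) = -2.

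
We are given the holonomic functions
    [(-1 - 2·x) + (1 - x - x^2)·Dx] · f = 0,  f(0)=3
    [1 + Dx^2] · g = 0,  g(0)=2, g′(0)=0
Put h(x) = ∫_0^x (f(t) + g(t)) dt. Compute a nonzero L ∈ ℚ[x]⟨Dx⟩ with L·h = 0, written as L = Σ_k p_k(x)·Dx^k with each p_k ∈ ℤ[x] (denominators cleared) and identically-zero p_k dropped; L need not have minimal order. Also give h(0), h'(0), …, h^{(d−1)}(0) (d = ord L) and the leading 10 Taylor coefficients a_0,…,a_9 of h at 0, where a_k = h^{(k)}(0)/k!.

f: a_k = 3, 3, 6, 9, 15, 24, 39, 63, 102, 165, …
g: a_k = 2, 0, -1, 0, 1/12, 0, -1/360, 0, 1/20160, 0, …
h₀=f+g: left-lcm gives L₀, ord ≤ 3.
h=∫h₀ ⇒ L = L₀·Dx.
L = (19 + 48·x + 31·x^2 + 24·x^3 + 5·x^4 + 2·x^5)·Dx + (-5 + x + 4·x^2 + 7·x^3 + 6·x^4 + 3·x^5 + x^6)·Dx^2 + (19 + 48·x + 31·x^2 + 24·x^3 + 5·x^4 + 2·x^5)·Dx^3 + (-5 + x + 4·x^2 + 7·x^3 + 6·x^4 + 3·x^5 + x^6)·Dx^4  (order 4).
h: a_k = 0, 5, 3/2, 5/3, 9/4, 181/60, 4, 14039/2520, 63/8, 2056321/181440, …
ICs: h(0) = 0, h′(0) = 5, h′′(0) = 3, h′′′(0) = 10.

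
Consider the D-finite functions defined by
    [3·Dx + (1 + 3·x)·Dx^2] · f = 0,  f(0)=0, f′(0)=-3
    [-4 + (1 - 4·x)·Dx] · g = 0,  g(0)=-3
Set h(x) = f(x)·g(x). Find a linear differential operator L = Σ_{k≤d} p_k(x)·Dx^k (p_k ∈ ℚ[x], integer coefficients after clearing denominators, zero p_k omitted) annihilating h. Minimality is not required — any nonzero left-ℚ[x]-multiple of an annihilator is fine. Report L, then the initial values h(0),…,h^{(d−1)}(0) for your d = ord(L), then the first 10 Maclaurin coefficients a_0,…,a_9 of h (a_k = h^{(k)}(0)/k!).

L = 12 + (5 + 36·x)·Dx + (-1 + x + 12·x^2)·Dx^2  (order 2).
h: a_k = 0, 9, 45/2, 117, 1629/4, 8874/5, 67347/10, 975663/35, 30532311/280, 30991581/70, …
ICs: h(0) = 0, h′(0) = 9.

f: a_k = 0, -3, 9/2, -9, 81/4, -243/5, 243/2, -2187/7, 6561/8, -2187, …
g: a_k = -3, -12, -48, -192, -768, -3072, -12288, -49152, -196608, -786432, …
Product ⇒ symmetric product L₀, ord ≤ 2.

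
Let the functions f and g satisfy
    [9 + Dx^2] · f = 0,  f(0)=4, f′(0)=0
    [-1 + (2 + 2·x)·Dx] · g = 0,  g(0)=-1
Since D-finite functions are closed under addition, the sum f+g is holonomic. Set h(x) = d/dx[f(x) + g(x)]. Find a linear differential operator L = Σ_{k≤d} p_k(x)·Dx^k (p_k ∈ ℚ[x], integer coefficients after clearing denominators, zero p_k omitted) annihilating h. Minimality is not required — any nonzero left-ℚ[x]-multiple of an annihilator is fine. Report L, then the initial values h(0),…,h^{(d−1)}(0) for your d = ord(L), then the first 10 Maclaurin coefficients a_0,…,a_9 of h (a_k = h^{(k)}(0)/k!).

f: a_k = 4, 0, -18, 0, 27/2, 0, -81/20, 0, 729/1120, 0, …
g: a_k = -1, -1/2, 1/8, -1/16, 5/128, -7/256, 21/1024, -33/2048, 429/32768, -715/65536, …
Sum ⇒ L₀ = lclm(L_f,L_g) in ℚ(x)⟨Dx⟩.
h₀' ⇒ L via d/dx closure of L₀.
L = (-153 - 216·x - 108·x^2) + (-234 - 666·x - 648·x^2 - 216·x^3)·Dx + (-17 - 24·x - 12·x^2)·Dx^2 + (-26 - 74·x - 72·x^2 - 24·x^3)·Dx^3  (order 3).
h: a_k = -1/2, -143/4, -3/16, 1733/32, -35/256, -61893/2560, -231/2048, 761511/143360, -6435/65536, -2560559/4587520, …
ICs: h(0) = -1/2, h′(0) = -143/4, h′′(0) = -3/8.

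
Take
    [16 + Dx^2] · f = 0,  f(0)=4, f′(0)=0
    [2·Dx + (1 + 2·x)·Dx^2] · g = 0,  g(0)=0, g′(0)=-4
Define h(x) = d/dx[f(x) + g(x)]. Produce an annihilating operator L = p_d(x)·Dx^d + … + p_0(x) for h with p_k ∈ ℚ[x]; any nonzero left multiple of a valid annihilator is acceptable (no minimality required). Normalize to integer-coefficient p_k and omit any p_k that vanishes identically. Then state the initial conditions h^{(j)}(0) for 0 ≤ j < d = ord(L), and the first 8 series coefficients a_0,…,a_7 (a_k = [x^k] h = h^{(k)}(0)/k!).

L = (160 + 256·x + 256·x^2) + (48 + 224·x + 384·x^2 + 256·x^3)·Dx + (10 + 16·x + 16·x^2)·Dx^2 + (3 + 14·x + 24·x^2 + 16·x^3)·Dx^3  (order 3).
h: a_k = -4, -56, -16, 608/3, -64, -128/15, -256, 177664/315, …
ICs: h(0) = -4, h′(0) = -56, h′′(0) = -32.

f: a_k = 4, 0, -32, 0, 128/3, 0, -1024/45, 0, …
g: a_k = 0, -4, 4, -16/3, 8, -64/5, 64/3, -256/7, …
Sum ⇒ L₀ = lclm(L_f,L_g) in ℚ(x)⟨Dx⟩.
h=h₀': d/dx-closure on L₀ ⇒ L.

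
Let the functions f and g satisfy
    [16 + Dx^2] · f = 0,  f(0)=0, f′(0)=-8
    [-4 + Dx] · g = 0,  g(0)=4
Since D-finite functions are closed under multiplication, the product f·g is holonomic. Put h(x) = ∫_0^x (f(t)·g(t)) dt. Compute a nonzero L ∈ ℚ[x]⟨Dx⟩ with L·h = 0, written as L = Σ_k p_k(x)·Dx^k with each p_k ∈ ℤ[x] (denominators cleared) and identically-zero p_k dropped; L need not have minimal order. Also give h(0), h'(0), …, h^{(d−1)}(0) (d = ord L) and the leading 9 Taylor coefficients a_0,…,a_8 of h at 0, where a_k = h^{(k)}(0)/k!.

f: a_k = 0, -8, 0, 64/3, 0, -256/15, 0, 2048/315, 0, …
g: a_k = 4, 16, 32, 128/3, 128/3, 512/15, 1024/45, 4096/315, 2048/315, …
L₀ := L_f ⊗_s L_g (sym. prod.), ord ≤ 2.
h=∫h₀ ⇒ L = L₀·Dx.
L = 32·Dx - 8·Dx^2 + Dx^3  (order 3).
h: a_k = 0, 0, -16, -128/3, -128/3, 0, 2048/45, 16384/315, 8192/315, …
ICs: h(0) = 0, h′(0) = 0, h′′(0) = -32.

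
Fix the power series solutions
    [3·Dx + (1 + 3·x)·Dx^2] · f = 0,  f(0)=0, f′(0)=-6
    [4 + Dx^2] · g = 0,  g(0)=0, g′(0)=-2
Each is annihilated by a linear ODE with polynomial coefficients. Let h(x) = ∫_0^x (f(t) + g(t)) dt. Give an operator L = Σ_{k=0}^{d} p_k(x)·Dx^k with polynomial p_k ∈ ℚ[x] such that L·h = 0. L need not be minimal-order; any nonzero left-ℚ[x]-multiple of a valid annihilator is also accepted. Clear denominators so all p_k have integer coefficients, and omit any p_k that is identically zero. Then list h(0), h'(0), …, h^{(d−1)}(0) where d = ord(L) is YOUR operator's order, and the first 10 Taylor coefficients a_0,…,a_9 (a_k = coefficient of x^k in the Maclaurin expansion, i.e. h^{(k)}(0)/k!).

f: a_k = 0, -6, 9, -18, 81/2, -486/5, 243, -4374/7, 6561/4, -4374, …
g: a_k = 0, -2, 0, 4/3, 0, -4/15, 0, 8/315, 0, -4/2835, …
L₀ := lclm(L_f,L_g); ord L₀ ≤ 2+2.
Integrate: L := L₀·Dx.
L = (348 + 144·x + 216·x^2)·Dx^2 + (44 + 180·x + 216·x^2 + 216·x^3)·Dx^3 + (87 + 36·x + 54·x^2)·Dx^4 + (11 + 45·x + 54·x^2 + 54·x^3)·Dx^5  (order 5).
h: a_k = 0, 0, -4, 3, -25/6, 81/10, -731/45, 243/7, -98411/1260, 729/4, …
ICs: h(0) = 0, h′(0) = 0, h′′(0) = -8, h′′′(0) = 18, h′′′′(0) = -100.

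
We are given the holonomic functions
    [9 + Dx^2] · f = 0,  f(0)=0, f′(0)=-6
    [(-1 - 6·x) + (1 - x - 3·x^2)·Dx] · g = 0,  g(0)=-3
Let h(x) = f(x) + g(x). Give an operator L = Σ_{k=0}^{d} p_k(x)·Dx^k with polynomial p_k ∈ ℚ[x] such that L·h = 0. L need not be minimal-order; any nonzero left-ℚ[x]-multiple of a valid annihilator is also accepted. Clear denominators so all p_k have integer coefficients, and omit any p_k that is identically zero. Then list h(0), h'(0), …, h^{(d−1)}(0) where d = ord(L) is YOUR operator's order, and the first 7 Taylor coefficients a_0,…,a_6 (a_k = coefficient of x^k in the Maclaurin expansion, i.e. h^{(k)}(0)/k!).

L = (-459 - 2916·x - 1539·x^2 - 3888·x^3 - 3645·x^4 - 4374·x^5) + (153 - 153·x - 378·x^2 + 405·x^3 - 2187·x^5 - 2187·x^6)·Dx + (-51 - 324·x - 171·x^2 - 432·x^3 - 405·x^4 - 486·x^5)·Dx^2 + (17 - 17·x - 42·x^2 + 45·x^3 - 243·x^5 - 243·x^6)·Dx^3  (order 3).
h: a_k = -3, -9, -12, -12, -57, -2481/20, -291, …
ICs: h(0) = -3, h′(0) = -9, h′′(0) = -24.

f: a_k = 0, -6, 0, 9, 0, -81/20, 0, …
g: a_k = -3, -3, -12, -21, -57, -120, -291, …
Weyl lclm of L_f,L_g ⇒ L₀ (ord ≤ 3).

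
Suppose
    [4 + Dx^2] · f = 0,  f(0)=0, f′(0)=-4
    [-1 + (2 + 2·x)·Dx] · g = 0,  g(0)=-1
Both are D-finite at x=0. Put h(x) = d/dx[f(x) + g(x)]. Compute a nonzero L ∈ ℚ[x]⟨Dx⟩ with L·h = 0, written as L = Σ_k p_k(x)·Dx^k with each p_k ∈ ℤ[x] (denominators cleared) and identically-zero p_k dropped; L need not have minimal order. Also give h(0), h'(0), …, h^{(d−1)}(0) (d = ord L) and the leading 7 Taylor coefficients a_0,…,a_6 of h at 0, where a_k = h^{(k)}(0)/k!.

L = (-124 - 128·x - 64·x^2) + (-152 - 408·x - 384·x^2 - 128·x^3)·Dx + (-31 - 32·x - 16·x^2)·Dx^2 + (-38 - 102·x - 96·x^2 - 32·x^3)·Dx^3  (order 3).
h: a_k = -9/2, 1/4, 125/16, 5/32, -2153/768, 63/512, 22373/92160, …
ICs: h(0) = -9/2, h′(0) = 1/4, h′′(0) = 125/8.

f: a_k = 0, -4, 0, 8/3, 0, -8/15, 0, …
g: a_k = -1, -1/2, 1/8, -1/16, 5/128, -7/256, 21/1024, …
L₀ := lclm(L_f,L_g); ord L₀ ≤ 2+1.
Differentiate: ansatz ord ≤ ord L₀ ⇒ L.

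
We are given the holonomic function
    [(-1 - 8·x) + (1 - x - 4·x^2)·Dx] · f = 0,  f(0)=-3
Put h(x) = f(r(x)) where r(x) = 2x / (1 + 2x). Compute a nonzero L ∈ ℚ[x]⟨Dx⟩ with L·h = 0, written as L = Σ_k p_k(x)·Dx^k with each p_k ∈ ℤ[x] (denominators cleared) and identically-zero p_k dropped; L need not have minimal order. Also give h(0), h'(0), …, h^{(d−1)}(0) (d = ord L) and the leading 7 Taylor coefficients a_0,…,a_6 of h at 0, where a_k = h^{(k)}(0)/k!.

f: a_k = -3, -3, -15, -27, -87, -195, -543, …
h₀=f(r): pull back L_f along r ⇒ L₀.
L = (2 + 36·x) + (-1 - 4·x + 12·x^2 + 32·x^3)·Dx  (order 1).
h: a_k = -3, -6, -48, 0, -768, 1536, -15360, …
ICs: h(0) = -3.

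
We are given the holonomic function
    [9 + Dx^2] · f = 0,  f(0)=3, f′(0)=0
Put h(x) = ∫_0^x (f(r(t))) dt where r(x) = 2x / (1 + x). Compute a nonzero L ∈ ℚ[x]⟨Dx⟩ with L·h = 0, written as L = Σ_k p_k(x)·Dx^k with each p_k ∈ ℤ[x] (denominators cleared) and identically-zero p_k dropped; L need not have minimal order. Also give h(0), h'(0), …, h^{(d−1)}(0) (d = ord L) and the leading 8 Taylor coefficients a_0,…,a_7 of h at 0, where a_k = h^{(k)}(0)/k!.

L = 36·Dx + (2 + 6·x + 6·x^2 + 2·x^3)·Dx^2 + (1 + 4·x + 6·x^2 + 4·x^3 + x^4)·Dx^3  (order 3).
h: a_k = 0, 3, 0, -18, 27, 0, -72, 5778/35, …
ICs: h(0) = 0, h′(0) = 3, h′′(0) = 0.

f: a_k = 3, 0, -27/2, 0, 81/8, 0, -243/80, 0, …
f∘r: x↦r, Dx↦Dx/r' in L_f ⇒ L₀.
h=∫₀ˣh₀: take L = L₀·Dx.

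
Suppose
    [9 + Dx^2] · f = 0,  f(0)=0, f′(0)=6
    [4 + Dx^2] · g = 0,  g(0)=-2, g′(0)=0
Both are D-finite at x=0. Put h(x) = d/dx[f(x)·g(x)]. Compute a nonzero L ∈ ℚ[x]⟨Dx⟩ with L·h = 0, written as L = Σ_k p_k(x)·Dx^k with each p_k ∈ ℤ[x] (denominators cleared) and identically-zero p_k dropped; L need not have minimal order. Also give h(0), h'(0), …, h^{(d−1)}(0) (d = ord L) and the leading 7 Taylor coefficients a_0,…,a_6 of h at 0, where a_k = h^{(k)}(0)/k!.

L = 25 + 26·Dx^2 + Dx^4  (order 4).
h: a_k = -12, 0, 126, 0, -521/2, 0, 13021/60, …
ICs: h(0) = -12, h′(0) = 0, h′′(0) = 252, h′′′(0) = 0.

f: a_k = 0, 6, 0, -9, 0, 81/20, 0, …
g: a_k = -2, 0, 4, 0, -4/3, 0, 8/45, …
Product ⇒ symmetric product L₀, ord ≤ 4.
Derive L from L₀ (diff closure).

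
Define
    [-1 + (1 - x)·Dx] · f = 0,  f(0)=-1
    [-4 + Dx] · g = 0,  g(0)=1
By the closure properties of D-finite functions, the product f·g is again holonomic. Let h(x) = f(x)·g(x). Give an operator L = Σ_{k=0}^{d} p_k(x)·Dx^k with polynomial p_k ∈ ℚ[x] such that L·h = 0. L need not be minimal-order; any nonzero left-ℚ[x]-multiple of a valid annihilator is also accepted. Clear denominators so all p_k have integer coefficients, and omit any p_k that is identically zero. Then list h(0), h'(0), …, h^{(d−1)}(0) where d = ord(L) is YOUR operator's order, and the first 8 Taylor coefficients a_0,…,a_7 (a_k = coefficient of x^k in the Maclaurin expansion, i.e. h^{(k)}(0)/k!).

f: a_k = -1, -1, -1, -1, -1, -1, -1, -1, …
g: a_k = 1, 4, 8, 32/3, 32/3, 128/15, 256/45, 1024/315, …
f·g: L₀ = L_f ⊗_s L_g, ord ≤ 1·1.
L = (5 - 4·x) + (-1 + x)·Dx  (order 1).
h: a_k = -1, -5, -13, -71/3, -103/3, -643/15, -437/9, -16319/315, …
ICs: h(0) = -1.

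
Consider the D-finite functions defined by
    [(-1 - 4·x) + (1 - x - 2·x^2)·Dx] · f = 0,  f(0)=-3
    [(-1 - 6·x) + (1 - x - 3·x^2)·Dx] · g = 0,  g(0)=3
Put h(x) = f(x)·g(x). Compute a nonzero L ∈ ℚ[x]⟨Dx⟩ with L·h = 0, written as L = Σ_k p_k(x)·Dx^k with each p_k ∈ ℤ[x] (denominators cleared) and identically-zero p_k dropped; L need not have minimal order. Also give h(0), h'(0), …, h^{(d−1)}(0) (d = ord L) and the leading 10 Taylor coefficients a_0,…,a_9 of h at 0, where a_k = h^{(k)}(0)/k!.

L = (-2 - 8·x + 15·x^2 + 24·x^3) + (1 - 2·x - 4·x^2 + 5·x^3 + 6·x^4)·Dx  (order 1).
h: a_k = -9, -18, -72, -171, -486, -1188, -3033, -7362, -18000, -43155, …
ICs: h(0) = -9.

f: a_k = -3, -3, -9, -15, -33, -63, -129, -255, -513, -1023, …
g: a_k = 3, 3, 12, 21, 57, 120, 291, 651, 1524, 3477, …
f·g: L₀ = L_f ⊗_s L_g, ord ≤ 1·1.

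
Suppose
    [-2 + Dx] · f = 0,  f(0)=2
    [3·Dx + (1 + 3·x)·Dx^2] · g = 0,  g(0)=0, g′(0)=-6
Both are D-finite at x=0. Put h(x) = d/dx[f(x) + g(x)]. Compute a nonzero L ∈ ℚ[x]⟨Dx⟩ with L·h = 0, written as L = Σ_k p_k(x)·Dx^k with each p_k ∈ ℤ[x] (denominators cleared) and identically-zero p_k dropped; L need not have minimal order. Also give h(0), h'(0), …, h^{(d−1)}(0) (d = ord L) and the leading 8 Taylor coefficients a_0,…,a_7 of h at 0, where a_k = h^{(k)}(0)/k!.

f: a_k = 2, 4, 4, 8/3, 4/3, 8/15, 8/45, 16/315, …
g: a_k = 0, -6, 9, -18, 81/2, -486/5, 243, -4374/7, …
L₀ := lclm(L_f,L_g); ord L₀ ≤ 1+2.
h₀' ⇒ L via d/dx closure of L₀.
L = (-48 - 36·x) + (14 - 24·x - 36·x^2)·Dx + (5 + 21·x + 18·x^2)·Dx^2  (order 2).
h: a_k = -2, 26, -46, 502/3, -1450/3, 21886/15, -196814/45, 4133462/315, …
ICs: h(0) = -2, h′(0) = 26.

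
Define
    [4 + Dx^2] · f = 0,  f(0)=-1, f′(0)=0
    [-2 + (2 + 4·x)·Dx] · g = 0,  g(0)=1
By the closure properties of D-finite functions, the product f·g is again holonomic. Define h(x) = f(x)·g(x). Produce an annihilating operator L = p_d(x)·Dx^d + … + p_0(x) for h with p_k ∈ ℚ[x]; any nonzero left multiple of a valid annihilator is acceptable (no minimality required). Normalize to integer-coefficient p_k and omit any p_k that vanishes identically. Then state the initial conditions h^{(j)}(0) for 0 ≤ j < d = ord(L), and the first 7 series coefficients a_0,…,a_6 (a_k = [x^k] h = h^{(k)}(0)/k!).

L = (7 + 16·x + 16·x^2) + (-2 - 4·x)·Dx + (1 + 4·x + 4·x^2)·Dx^2  (order 2).
h: a_k = -1, -1, 5/2, 3/2, -25/24, -13/24, 349/720, …
ICs: h(0) = -1, h′(0) = -1.

f: a_k = -1, 0, 2, 0, -2/3, 0, 4/45, …
g: a_k = 1, 1, -1/2, 1/2, -5/8, 7/8, -21/16, …
h₀=f·g: eliminate ⇒ L₀, order ≤ 2·1.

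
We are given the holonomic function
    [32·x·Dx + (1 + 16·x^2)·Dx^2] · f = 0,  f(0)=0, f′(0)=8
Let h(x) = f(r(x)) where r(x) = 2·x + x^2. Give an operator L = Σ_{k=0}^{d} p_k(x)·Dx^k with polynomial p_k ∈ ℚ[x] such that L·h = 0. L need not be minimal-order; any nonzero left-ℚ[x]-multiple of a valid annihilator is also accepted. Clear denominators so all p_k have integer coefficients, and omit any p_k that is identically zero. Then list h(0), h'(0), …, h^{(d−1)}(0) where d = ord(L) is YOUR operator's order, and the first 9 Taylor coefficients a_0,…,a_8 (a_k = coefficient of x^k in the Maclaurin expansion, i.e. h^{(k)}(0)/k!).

L = (-1 + 128·x + 256·x^2 + 192·x^3 + 48·x^4)·Dx + (1 + x + 64·x^2 + 128·x^3 + 80·x^4 + 16·x^5)·Dx^2  (order 2).
h: a_k = 0, 16, 8, -1024/3, -512, 64256/5, 98176/3, -3964928/7, -2080768, …
ICs: h(0) = 0, h′(0) = 16.

f: a_k = 0, 8, 0, -128/3, 0, 2048/5, 0, -32768/7, 0, …
Substitute x→r, Dx→(1/r')Dx; clear ⇒ L₀.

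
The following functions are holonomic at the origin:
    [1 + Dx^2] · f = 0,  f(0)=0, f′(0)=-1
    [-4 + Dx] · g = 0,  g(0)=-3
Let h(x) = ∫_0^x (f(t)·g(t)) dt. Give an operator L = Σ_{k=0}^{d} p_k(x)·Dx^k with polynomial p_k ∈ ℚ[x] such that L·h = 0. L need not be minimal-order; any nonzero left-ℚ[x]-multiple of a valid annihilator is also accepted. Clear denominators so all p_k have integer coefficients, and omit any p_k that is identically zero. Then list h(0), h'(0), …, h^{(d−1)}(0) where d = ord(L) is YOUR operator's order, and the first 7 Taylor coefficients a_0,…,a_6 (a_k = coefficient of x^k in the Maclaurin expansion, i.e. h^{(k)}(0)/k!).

f: a_k = 0, -1, 0, 1/6, 0, -1/120, 0, …
g: a_k = -3, -12, -24, -32, -32, -128/5, -256/15, …
Product ⇒ symmetric product L₀, ord ≤ 2.
h=∫₀ˣh₀: take L = L₀·Dx.
L = 17·Dx - 8·Dx^2 + Dx^3  (order 3).
h: a_k = 0, 0, 3/2, 4, 47/8, 6, 1121/240, …
ICs: h(0) = 0, h′(0) = 0, h′′(0) = 3.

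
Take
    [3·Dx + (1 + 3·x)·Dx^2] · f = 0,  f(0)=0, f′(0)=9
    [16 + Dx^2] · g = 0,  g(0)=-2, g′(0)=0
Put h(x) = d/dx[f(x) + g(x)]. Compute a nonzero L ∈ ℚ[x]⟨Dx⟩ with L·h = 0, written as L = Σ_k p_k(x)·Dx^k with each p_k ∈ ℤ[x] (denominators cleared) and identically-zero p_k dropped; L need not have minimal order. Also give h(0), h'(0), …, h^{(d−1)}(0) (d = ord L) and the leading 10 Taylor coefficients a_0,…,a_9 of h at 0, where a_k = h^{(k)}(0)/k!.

L = (1680 + 2304·x + 3456·x^2) + (272 + 1584·x + 3456·x^2 + 3456·x^3)·Dx + (105 + 144·x + 216·x^2)·Dx^2 + (17 + 99·x + 216·x^2 + 216·x^3)·Dx^3  (order 3).
h: a_k = 9, 5, 81, -985/3, 729, -31781/15, 6561, -6208337/315, 59049, -502195361/2835, …
ICs: h(0) = 9, h′(0) = 5, h′′(0) = 162.

f: a_k = 0, 9, -27/2, 27, -243/4, 729/5, -729/2, 6561/7, -19683/8, 6561, …
g: a_k = -2, 0, 16, 0, -64/3, 0, 512/45, 0, -1024/315, 0, …
Weyl lclm of L_f,L_g ⇒ L₀ (ord ≤ 4).
Derive L from L₀ (diff closure).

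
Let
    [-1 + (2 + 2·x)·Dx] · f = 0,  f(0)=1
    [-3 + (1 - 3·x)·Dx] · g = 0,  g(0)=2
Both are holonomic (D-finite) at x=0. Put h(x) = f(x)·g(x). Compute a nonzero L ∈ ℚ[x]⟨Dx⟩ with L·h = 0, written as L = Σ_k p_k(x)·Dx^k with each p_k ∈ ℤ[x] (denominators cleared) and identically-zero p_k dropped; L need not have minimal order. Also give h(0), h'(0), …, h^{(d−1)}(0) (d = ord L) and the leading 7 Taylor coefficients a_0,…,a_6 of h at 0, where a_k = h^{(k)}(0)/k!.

f: a_k = 1, 1/2, -1/8, 1/16, -5/128, 7/256, -21/1024, …
g: a_k = 2, 6, 18, 54, 162, 486, 1458, …
h₀=f·g: eliminate ⇒ L₀, order ≤ 1·1.
L = (7 + 3·x) + (-2 + 4·x + 6·x^2)·Dx  (order 1).
h: a_k = 2, 7, 83/4, 499/8, 11971/64, 71833/128, 861975/512, …
ICs: h(0) = 2.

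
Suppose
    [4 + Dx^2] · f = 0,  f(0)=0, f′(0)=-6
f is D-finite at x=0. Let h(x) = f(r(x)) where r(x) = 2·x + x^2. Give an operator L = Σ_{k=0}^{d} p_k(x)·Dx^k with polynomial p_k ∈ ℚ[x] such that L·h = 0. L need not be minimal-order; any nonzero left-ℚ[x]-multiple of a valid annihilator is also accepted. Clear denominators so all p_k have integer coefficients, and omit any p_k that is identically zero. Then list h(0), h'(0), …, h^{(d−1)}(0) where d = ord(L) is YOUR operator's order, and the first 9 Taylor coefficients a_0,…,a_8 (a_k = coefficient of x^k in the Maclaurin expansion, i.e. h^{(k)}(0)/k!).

f: a_k = 0, -6, 0, 4, 0, -4/5, 0, 8/105, 0, …
Substitute x→r, Dx→(1/r')Dx; clear ⇒ L₀.
L = (16 + 48·x + 48·x^2 + 16·x^3) - Dx + (1 + x)·Dx^2  (order 2).
h: a_k = 0, -12, -6, 32, 48, -8/5, -60, -5696/105, 32/15, …
ICs: h(0) = 0, h′(0) = -12.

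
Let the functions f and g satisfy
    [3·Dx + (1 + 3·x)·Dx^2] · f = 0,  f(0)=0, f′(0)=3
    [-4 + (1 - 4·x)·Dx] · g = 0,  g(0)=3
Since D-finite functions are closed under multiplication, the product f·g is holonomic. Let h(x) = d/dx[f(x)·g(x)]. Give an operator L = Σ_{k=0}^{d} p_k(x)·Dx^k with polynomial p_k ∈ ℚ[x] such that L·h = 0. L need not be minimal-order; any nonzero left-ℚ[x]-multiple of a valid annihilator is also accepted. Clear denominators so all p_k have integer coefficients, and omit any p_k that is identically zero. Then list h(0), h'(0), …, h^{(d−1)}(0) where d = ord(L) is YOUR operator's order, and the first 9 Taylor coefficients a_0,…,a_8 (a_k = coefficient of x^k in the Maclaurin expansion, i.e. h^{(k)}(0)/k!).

L = 48 + (6 + 60·x)·Dx + (-1 + x + 12·x^2)·Dx^2  (order 2).
h: a_k = 9, 45, 351, 1629, 8874, 202041/5, 975663/5, 30532311/35, 278924229/70, …
ICs: h(0) = 9, h′(0) = 45.

f: a_k = 0, 3, -9/2, 9, -81/4, 243/5, -243/2, 2187/7, -6561/8, …
g: a_k = 3, 12, 48, 192, 768, 3072, 12288, 49152, 196608, …
Sym-product of L_f,L_g gives L₀ (≤ ord 2).
h=h₀': d/dx-closure on L₀ ⇒ L.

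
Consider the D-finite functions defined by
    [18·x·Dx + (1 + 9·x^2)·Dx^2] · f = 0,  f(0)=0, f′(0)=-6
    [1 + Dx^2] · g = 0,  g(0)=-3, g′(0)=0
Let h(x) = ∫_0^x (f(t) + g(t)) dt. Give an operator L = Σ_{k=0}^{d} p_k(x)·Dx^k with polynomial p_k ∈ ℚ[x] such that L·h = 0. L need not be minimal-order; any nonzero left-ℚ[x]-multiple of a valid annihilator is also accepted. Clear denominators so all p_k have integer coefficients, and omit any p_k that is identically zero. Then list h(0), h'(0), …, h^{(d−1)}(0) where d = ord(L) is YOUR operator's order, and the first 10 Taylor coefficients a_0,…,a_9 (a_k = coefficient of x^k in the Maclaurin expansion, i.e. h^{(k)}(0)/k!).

L = (-1926·x + 17820·x^3 + 1458·x^5)·Dx^2 + (-17 + 351·x^2 + 4617·x^4 + 729·x^6)·Dx^3 + (-1926·x + 17820·x^3 + 1458·x^5)·Dx^4 + (-17 + 351·x^2 + 4617·x^4 + 729·x^6)·Dx^5  (order 5).
h: a_k = 0, -3, -3, 1/2, 9/2, -1/40, -81/5, 1/1680, 2187/28, -1/120960, …
ICs: h(0) = 0, h′(0) = -3, h′′(0) = -6, h′′′(0) = 3, h′′′′(0) = 108.

f: a_k = 0, -6, 0, 18, 0, -486/5, 0, 4374/7, 0, -4374, …
g: a_k = -3, 0, 3/2, 0, -1/8, 0, 1/240, 0, -1/13440, 0, …
Weyl lclm of L_f,L_g ⇒ L₀ (ord ≤ 4).
h=∫h₀ ⇒ L = L₀·Dx.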